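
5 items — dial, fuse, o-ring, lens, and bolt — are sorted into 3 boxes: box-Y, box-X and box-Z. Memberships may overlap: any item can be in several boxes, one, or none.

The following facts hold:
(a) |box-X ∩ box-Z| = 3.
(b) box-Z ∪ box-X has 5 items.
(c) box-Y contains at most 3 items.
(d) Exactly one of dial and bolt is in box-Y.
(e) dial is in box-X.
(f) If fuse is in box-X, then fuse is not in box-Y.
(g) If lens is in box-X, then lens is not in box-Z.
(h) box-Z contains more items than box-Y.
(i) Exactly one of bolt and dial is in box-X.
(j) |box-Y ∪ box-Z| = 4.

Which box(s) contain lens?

lens: box-X

From (e): dial ∈ box-X.
(i) (exactly one): bolt ∉ box-X.
Suppose lens ∈ box-Y: no assignment then satisfies all the clues, so lens ∉ box-Y.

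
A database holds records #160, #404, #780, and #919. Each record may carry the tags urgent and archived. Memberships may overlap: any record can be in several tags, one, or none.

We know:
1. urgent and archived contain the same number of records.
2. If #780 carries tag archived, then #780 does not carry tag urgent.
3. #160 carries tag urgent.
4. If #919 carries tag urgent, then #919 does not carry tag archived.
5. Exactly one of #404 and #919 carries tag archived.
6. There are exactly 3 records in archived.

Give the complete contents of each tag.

From (3): #160 ∈ urgent.
Suppose #160 ∉ archived: no assignment then satisfies all the clues, so #160 ∈ archived.

urgent = {#160, #404, #919}; archived = {#160, #404, #780}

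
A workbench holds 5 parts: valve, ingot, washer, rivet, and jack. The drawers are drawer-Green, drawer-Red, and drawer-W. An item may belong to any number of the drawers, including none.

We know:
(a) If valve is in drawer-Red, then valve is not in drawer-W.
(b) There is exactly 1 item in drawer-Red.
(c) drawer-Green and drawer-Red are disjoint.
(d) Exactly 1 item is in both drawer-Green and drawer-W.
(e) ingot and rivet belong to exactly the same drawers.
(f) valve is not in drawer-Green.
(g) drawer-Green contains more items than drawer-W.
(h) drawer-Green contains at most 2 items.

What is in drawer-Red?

drawer-Red = {valve}

From (f): valve ∉ drawer-Green.
Suppose valve ∉ drawer-Red: no assignment then satisfies all the clues, so valve ∈ drawer-Red.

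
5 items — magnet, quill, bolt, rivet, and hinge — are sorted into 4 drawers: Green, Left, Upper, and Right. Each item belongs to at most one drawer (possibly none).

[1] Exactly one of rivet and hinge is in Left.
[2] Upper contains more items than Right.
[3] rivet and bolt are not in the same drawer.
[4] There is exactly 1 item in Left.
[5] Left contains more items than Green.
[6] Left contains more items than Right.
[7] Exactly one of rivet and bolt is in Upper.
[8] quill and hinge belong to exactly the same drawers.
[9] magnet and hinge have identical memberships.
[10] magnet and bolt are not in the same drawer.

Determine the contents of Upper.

Upper = {bolt}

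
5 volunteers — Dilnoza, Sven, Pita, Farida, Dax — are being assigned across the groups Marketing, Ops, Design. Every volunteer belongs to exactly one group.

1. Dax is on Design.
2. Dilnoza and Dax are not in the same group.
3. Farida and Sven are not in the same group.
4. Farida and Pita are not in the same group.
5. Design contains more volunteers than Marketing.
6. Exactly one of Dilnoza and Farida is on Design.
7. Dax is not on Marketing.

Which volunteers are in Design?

Design = {Dax, Farida}

From (1): Dax ∈ Design.
(2): Dilnoza ∉ Design.
(6) (exactly one): Farida ∈ Design.
(3): Sven ∉ Design.
(4): Pita ∉ Design.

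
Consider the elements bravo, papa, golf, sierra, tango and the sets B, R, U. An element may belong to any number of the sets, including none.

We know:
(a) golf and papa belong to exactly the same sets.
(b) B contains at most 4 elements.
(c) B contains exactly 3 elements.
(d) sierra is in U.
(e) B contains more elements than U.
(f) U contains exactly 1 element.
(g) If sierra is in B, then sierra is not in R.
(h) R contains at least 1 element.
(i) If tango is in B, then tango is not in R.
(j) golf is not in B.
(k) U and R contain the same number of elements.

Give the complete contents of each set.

B = {bravo, sierra, tango}; R = {bravo}; U = {sierra}

From (d): sierra ∈ U.
From (j): golf ∉ B.
(a): papa matches golf: papa ∉ B.
(c): only 3 candidates remain for B, so all are in.
(f): U already has 1, so the rest are out.
(g): sierra ∉ R.
(i): tango ∉ R.
Suppose bravo ∉ R: no assignment then satisfies all the clues, so bravo ∈ R.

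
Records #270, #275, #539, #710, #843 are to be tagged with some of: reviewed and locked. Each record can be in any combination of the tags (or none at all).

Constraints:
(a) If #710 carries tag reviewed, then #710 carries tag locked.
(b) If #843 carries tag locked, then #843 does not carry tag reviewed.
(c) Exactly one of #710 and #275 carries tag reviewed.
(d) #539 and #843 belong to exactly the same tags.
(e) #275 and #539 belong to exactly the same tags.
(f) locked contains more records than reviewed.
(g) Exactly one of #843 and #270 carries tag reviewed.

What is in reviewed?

reviewed = {#270, #710}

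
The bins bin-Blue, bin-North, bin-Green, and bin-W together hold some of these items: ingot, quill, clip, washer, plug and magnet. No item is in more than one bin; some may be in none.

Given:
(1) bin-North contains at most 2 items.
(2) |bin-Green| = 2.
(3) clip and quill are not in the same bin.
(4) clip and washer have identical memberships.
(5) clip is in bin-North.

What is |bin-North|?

2

From (5): clip ∈ bin-North.
(3): quill ∉ bin-North.
(4): washer matches clip: washer ∉ bin-Blue.
(4): washer matches clip: washer ∈ bin-North.
(1): bin-North already has 2, so the rest are out.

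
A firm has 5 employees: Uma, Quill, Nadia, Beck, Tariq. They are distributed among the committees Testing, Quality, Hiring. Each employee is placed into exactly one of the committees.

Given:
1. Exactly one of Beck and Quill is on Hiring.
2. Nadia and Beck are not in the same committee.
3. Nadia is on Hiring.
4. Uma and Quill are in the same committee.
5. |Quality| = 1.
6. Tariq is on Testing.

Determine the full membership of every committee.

From (3): Nadia ∈ Hiring.
From (6): Tariq ∈ Testing.
(2): Beck ∉ Hiring.
(1) (exactly one): Quill ∈ Hiring.
(4): Uma matches Quill: Uma ∉ Testing.
(4): Uma matches Quill: Uma ∉ Quality.
(4): Uma matches Quill: Uma ∈ Hiring.
(5): only 1 candidates remain for Quality, so all are in.

Testing = {Tariq}; Quality = {Beck}; Hiring = {Nadia, Quill, Uma}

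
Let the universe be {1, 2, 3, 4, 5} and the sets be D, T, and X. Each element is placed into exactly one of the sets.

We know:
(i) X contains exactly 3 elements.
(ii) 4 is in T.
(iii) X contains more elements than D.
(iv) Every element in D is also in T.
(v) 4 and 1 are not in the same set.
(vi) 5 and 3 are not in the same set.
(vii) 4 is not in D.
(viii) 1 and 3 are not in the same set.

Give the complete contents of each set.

D = {}; T = {3, 4}; X = {1, 2, 5}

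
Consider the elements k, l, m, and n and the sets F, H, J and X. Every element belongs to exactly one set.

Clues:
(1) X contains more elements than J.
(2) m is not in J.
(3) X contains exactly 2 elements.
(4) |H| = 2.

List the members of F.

F = {}

From (2): m ∉ J.
Suppose k ∈ F: no assignment then satisfies all the clues, so k ∉ F.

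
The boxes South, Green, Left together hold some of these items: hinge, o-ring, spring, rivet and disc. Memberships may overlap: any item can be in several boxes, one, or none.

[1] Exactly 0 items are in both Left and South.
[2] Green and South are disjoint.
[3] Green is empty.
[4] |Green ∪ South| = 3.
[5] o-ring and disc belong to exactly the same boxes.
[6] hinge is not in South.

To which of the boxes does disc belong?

From (6): hinge ∉ South.
(3): Green already has 0, so the rest are out.
Suppose disc ∉ South: no assignment then satisfies all the clues, so disc ∈ South.

disc: South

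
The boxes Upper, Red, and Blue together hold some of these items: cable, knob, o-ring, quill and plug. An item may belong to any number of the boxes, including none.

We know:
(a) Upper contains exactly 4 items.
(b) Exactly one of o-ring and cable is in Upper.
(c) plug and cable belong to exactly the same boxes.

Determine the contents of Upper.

Upper = {cable, knob, plug, quill}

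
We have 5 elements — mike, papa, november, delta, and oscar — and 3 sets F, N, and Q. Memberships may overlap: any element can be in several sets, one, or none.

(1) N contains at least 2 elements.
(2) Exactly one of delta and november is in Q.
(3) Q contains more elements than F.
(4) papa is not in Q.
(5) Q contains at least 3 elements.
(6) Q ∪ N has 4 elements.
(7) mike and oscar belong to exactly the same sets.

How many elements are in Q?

3

From (4): papa ∉ Q.
Suppose mike ∉ Q: no assignment then satisfies all the clues, so mike ∈ Q.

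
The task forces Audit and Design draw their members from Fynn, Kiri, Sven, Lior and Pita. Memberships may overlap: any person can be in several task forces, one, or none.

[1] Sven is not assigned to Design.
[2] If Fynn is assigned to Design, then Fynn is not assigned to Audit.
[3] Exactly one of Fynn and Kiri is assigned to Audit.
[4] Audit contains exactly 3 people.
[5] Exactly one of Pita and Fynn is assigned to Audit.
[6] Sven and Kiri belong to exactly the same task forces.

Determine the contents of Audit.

Audit = {Kiri, Pita, Sven}

From (1): Sven ∉ Design.
(6): Kiri matches Sven: Kiri ∉ Design.
Suppose Fynn ∈ Audit: no assignment then satisfies all the clues, so Fynn ∉ Audit.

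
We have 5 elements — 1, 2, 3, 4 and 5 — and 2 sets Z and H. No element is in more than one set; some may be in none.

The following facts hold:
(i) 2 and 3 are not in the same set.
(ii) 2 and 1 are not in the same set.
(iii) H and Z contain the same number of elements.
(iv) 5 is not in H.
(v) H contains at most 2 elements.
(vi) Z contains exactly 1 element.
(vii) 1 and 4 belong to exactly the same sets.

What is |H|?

From (iv): 5 ∉ H.
Suppose 1 ∈ Z: no assignment then satisfies all the clues, so 1 ∉ Z.

1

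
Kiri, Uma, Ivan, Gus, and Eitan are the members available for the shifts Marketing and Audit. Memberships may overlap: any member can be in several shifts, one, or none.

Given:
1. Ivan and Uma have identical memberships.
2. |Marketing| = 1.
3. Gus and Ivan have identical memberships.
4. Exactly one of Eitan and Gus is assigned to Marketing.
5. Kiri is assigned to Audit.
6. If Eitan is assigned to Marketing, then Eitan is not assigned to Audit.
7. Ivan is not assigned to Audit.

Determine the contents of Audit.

From (5): Kiri ∈ Audit.
From (7): Ivan ∉ Audit.
(1): Uma matches Ivan: Uma ∉ Audit.
(3): Gus matches Ivan: Gus ∉ Audit.
Suppose Eitan ∈ Audit: no assignment then satisfies all the clues, so Eitan ∉ Audit.

Audit = {Kiri}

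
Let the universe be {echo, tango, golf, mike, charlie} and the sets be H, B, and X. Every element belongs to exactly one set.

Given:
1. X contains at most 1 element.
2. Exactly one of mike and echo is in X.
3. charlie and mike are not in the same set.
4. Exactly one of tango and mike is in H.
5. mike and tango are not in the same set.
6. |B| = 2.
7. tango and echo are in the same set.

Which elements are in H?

H = {echo, tango}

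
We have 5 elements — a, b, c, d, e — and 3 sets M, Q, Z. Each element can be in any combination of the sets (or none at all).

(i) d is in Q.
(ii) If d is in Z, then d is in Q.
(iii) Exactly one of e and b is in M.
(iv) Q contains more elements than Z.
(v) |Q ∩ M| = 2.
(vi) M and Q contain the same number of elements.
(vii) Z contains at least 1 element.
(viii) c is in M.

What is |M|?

3

From (i): d ∈ Q.
From (viii): c ∈ M.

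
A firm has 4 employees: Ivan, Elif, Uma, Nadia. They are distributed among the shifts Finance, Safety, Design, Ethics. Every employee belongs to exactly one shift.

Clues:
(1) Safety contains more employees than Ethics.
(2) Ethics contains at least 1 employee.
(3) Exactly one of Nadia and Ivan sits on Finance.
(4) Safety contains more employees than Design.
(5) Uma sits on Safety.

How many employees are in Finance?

From (5): Uma ∈ Safety.
Suppose Ivan ∈ Design: no assignment then satisfies all the clues, so Ivan ∉ Design.

1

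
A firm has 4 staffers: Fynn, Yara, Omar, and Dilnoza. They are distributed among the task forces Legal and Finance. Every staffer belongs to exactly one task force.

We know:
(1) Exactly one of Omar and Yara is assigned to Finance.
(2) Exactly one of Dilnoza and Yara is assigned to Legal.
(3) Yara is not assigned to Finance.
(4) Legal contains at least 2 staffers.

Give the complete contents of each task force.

Legal = {Fynn, Yara}; Finance = {Dilnoza, Omar}

From (3): Yara ∉ Finance.
(1) (exactly one): Omar ∈ Finance.
Only one task force left: Yara ∈ Legal.
(2) (exactly one): Dilnoza ∉ Legal.
(4): only 2 candidates remain for Legal, so all are in.
Only one task force left: Dilnoza ∈ Finance.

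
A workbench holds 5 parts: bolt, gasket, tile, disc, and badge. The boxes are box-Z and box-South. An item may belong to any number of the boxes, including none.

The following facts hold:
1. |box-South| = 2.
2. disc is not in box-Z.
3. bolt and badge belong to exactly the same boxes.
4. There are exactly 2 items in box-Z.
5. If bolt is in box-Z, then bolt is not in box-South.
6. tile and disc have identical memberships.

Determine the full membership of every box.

box-Z = {badge, bolt}; box-South = {disc, tile}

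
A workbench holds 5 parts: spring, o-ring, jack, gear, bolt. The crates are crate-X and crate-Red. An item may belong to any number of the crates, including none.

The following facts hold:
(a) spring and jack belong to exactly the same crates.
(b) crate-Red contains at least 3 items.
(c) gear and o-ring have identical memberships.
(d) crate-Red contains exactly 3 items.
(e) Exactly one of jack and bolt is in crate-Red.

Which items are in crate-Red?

crate-Red = {bolt, gear, o-ring}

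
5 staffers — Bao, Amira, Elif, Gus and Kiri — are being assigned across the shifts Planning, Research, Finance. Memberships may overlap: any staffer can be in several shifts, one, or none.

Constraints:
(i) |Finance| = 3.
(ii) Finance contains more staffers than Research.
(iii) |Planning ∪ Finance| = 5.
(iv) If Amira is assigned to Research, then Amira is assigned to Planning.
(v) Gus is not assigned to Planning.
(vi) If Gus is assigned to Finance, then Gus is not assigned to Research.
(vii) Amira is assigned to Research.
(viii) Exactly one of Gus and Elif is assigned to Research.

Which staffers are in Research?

Research = {Amira, Elif}

From (v): Gus ∉ Planning.
From (vii): Amira ∈ Research.
(iv): Amira ∈ Planning.
Suppose Bao ∈ Research: no assignment then satisfies all the clues, so Bao ∉ Research.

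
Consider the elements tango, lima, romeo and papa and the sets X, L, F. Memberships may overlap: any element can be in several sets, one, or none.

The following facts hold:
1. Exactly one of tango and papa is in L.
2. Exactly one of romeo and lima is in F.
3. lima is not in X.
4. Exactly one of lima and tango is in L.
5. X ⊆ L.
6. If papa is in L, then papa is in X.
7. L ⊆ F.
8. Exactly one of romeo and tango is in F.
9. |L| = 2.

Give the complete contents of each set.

X = {papa}; L = {lima, papa}; F = {lima, papa, tango}

From (3): lima ∉ X.
Suppose tango ∈ X: no assignment then satisfies all the clues, so tango ∉ X.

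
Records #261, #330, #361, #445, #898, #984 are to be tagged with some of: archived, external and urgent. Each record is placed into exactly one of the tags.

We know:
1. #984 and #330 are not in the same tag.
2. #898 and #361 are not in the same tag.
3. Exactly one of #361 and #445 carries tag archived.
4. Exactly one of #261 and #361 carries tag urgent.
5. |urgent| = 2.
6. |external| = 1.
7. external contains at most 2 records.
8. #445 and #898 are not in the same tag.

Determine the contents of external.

external = {#898}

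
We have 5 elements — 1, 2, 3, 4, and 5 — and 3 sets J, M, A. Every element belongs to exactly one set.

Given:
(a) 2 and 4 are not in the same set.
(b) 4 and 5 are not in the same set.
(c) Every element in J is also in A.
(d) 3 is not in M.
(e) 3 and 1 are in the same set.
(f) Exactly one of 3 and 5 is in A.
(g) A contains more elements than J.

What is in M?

M = {2, 5}

From (d): 3 ∉ M.
(e): 1 matches 3: 1 ∉ M.
Suppose 2 ∉ M: no assignment then satisfies all the clues, so 2 ∈ M.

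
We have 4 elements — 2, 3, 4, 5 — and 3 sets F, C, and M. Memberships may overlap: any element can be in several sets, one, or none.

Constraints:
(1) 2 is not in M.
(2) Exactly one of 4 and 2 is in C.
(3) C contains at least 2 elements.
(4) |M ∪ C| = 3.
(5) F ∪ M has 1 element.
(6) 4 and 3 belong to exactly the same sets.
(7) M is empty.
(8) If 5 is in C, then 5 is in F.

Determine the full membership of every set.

F = {5}; C = {3, 4, 5}; M = {}

From (1): 2 ∉ M.
(7): M already has 0, so the rest are out.
Suppose 2 ∈ F: no assignment then satisfies all the clues, so 2 ∉ F.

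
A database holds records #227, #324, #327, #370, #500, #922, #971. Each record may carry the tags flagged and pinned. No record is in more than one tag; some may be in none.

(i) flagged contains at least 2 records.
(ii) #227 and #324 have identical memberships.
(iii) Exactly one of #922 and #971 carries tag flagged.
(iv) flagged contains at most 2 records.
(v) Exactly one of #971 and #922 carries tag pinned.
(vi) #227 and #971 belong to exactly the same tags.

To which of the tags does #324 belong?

#324: pinned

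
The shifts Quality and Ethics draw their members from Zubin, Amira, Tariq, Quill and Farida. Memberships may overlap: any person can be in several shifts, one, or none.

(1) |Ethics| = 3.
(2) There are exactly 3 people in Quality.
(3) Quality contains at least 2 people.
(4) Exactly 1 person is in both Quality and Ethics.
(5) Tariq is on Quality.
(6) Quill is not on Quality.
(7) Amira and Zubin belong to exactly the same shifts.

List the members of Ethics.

Ethics = {Farida, Quill, Tariq}

From (5): Tariq ∈ Quality.
From (6): Quill ∉ Quality.
Suppose Zubin ∈ Ethics: no assignment then satisfies all the clues, so Zubin ∉ Ethics.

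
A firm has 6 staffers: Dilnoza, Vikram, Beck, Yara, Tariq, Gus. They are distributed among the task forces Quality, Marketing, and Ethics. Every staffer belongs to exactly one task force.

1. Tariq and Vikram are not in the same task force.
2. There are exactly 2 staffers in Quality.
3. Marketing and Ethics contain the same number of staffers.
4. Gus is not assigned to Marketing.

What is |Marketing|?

2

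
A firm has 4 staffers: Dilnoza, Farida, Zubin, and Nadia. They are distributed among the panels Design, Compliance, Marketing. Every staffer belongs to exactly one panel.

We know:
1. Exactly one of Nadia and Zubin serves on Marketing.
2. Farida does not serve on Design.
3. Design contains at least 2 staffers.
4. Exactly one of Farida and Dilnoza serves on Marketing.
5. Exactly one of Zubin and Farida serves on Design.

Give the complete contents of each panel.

Design = {Dilnoza, Zubin}; Compliance = {}; Marketing = {Farida, Nadia}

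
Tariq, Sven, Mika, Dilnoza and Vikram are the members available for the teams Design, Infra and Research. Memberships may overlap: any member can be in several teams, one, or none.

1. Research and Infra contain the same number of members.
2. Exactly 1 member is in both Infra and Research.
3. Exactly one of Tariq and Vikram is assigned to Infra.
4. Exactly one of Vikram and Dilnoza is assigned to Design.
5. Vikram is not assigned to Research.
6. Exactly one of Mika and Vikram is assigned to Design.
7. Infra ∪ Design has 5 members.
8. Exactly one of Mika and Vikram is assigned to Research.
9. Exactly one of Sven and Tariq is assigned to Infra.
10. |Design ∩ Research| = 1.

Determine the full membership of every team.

Design = {Dilnoza, Mika, Tariq}; Infra = {Sven, Vikram}; Research = {Mika, Sven}

From (5): Vikram ∉ Research.
(8) (exactly one): Mika ∈ Research.
Suppose Tariq ∉ Design: no assignment then satisfies all the clues, so Tariq ∈ Design.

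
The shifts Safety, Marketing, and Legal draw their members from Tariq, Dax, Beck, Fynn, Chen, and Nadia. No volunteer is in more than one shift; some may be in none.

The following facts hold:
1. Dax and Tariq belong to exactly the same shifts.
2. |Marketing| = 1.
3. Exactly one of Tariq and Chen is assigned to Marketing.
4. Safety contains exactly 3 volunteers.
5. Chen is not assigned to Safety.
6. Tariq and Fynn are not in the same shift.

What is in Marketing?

Marketing = {Chen}

From (5): Chen ∉ Safety.
Suppose Tariq ∈ Marketing: no assignment then satisfies all the clues, so Tariq ∉ Marketing.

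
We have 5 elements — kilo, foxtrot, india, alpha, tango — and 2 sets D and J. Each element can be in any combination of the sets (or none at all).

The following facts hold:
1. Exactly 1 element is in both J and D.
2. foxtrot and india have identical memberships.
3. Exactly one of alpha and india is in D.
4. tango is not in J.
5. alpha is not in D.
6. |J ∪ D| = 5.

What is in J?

J = {alpha, kilo}

From (4): tango ∉ J.
From (5): alpha ∉ D.
(3) (exactly one): india ∈ D.
(2): foxtrot matches india: foxtrot ∈ D.
Suppose kilo ∉ J: no assignment then satisfies all the clues, so kilo ∈ J.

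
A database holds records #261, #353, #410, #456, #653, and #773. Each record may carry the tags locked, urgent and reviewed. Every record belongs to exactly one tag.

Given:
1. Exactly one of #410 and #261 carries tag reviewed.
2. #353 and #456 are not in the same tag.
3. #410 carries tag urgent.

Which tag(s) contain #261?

#261: reviewed

From (3): #410 ∈ urgent.
(1) (exactly one): #261 ∈ reviewed.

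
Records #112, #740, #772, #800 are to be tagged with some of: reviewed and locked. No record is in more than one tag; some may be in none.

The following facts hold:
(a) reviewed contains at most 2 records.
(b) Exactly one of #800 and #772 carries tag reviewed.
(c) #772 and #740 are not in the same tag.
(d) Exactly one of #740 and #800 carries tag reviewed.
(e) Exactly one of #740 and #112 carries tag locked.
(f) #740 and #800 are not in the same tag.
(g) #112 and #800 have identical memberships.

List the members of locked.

locked = {#740}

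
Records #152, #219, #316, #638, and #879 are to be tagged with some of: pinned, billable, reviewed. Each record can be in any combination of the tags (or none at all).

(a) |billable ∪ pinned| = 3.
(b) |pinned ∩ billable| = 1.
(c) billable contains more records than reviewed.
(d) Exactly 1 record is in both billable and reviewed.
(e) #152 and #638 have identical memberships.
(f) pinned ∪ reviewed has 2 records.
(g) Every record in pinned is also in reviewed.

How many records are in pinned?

1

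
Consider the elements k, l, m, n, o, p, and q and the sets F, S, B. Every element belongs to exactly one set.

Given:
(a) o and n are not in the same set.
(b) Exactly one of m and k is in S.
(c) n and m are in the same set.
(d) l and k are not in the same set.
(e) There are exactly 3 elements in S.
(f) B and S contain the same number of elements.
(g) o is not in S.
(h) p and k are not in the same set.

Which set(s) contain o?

o: B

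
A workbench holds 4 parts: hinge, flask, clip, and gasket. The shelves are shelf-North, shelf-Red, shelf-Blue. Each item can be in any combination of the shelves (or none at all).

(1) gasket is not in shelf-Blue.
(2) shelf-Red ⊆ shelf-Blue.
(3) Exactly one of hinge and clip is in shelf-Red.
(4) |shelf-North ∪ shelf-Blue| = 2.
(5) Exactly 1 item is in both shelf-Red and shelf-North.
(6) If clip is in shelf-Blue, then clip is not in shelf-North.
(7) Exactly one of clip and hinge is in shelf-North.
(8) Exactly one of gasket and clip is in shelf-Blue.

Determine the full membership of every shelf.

shelf-North = {hinge}; shelf-Red = {hinge}; shelf-Blue = {clip, hinge}

From (1): gasket ∉ shelf-Blue.
(2) contrapositive: gasket ∉ shelf-Red.
(8) (exactly one): clip ∈ shelf-Blue.
(6): clip ∉ shelf-North.
(7) (exactly one): hinge ∈ shelf-North.
Suppose hinge ∉ shelf-Red: no assignment then satisfies all the clues, so hinge ∈ shelf-Red.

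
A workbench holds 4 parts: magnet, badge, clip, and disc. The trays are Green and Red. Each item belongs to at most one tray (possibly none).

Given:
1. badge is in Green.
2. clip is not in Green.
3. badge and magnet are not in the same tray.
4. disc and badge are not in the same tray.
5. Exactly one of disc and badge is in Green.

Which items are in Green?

Green = {badge}

From (1): badge ∈ Green.
From (2): clip ∉ Green.
(3): magnet ∉ Green.
(4): disc ∉ Green.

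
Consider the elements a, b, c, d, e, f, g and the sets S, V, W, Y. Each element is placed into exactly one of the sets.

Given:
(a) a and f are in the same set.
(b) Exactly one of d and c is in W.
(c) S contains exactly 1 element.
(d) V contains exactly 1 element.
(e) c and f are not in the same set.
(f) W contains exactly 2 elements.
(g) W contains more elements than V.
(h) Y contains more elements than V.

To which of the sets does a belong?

a: Y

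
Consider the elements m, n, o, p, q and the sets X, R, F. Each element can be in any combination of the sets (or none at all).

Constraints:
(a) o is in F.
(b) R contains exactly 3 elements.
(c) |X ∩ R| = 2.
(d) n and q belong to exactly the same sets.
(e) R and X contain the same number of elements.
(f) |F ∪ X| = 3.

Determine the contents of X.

X = {n, o, q}

From (a): o ∈ F.
Suppose m ∈ X: no assignment then satisfies all the clues, so m ∉ X.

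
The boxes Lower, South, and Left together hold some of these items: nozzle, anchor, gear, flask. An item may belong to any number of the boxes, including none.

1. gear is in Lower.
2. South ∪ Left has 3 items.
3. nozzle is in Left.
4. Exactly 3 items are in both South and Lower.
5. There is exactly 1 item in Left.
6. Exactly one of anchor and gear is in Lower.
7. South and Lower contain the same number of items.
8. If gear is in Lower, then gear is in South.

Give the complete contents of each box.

From (1): gear ∈ Lower.
From (3): nozzle ∈ Left.
(5): Left already has 1, so the rest are out.
(6) (exactly one): anchor ∉ Lower.
(8): gear ∈ South.
Suppose nozzle ∉ Lower: no assignment then satisfies all the clues, so nozzle ∈ Lower.

Lower = {flask, gear, nozzle}; South = {flask, gear, nozzle}; Left = {nozzle}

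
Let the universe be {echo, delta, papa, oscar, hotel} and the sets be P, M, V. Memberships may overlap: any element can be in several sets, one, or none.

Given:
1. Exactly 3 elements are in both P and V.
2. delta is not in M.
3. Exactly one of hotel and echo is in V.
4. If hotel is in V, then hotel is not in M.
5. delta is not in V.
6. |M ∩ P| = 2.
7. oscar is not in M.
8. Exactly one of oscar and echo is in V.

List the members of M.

M = {echo, papa}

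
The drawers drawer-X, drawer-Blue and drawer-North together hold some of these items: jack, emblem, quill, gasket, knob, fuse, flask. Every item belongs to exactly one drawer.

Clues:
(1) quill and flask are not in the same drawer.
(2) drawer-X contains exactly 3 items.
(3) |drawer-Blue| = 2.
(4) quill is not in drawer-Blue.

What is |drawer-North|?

2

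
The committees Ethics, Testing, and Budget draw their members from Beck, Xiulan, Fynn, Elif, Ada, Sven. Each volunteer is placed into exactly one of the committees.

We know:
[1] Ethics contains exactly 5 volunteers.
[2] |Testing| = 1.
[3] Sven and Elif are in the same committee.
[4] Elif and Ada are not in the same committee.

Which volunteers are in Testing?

Testing = {Ada}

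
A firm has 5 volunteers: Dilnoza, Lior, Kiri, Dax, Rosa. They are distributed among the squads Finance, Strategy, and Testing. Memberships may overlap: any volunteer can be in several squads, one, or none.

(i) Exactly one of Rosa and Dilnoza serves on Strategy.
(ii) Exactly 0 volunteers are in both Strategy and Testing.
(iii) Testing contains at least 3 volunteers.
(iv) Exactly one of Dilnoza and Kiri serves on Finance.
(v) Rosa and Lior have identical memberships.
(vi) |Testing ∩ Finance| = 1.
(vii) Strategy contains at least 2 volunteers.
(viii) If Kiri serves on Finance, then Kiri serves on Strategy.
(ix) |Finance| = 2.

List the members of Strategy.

Strategy = {Dilnoza, Kiri}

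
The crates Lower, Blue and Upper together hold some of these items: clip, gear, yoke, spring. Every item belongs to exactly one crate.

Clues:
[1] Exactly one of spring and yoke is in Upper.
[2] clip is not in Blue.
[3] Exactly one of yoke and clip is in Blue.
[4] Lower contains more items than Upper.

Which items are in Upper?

Upper = {spring}

From (2): clip ∉ Blue.
(3) (exactly one): yoke ∈ Blue.
(1) (exactly one): spring ∈ Upper.
Suppose clip ∈ Upper: no assignment then satisfies all the clues, so clip ∉ Upper.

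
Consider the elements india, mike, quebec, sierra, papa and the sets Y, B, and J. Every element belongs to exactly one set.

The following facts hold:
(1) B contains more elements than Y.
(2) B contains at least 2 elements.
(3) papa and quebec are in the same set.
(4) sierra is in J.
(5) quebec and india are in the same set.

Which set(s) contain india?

From (4): sierra ∈ J.
Suppose india ∈ Y: no assignment then satisfies all the clues, so india ∉ Y.

india: B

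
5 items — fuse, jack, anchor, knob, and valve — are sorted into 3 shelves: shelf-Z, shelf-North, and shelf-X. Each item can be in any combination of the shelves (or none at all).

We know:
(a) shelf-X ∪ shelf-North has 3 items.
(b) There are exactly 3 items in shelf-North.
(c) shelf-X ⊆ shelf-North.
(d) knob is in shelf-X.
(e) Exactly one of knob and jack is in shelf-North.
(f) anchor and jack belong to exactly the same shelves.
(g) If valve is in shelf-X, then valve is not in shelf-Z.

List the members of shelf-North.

shelf-North = {fuse, knob, valve}

From (d): knob ∈ shelf-X.
(c) with knob ∈ shelf-X: knob ∈ shelf-North.
(e) (exactly one): jack ∉ shelf-North.
(f): anchor matches jack: anchor ∉ shelf-North.
(b): only 3 candidates remain for shelf-North, so all are in.
(c) contrapositive: jack ∉ shelf-X.
(c) contrapositive: anchor ∉ shelf-X.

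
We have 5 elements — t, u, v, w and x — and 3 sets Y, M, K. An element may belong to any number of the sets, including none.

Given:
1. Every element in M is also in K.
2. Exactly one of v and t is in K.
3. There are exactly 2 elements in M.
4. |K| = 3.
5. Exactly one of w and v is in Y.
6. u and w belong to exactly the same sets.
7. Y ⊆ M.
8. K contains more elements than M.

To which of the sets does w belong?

w: K, M, Y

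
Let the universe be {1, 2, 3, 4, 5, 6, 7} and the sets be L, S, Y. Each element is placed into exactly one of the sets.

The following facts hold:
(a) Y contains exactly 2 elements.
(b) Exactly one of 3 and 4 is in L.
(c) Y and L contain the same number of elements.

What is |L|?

2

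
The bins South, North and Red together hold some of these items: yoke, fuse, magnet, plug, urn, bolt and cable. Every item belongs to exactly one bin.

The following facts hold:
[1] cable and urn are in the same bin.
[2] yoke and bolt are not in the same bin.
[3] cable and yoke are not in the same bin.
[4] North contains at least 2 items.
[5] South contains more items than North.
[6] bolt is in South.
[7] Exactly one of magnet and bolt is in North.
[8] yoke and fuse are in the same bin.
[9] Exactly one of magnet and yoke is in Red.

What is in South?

South = {bolt, cable, urn}

From (6): bolt ∈ South.
(2): yoke ∉ South.
(7) (exactly one): magnet ∈ North.
(8): fuse matches yoke: fuse ∉ South.
(9) (exactly one): yoke ∈ Red.
(3): cable ∉ Red.
(8): fuse matches yoke: fuse ∉ North.
(8): fuse matches yoke: fuse ∈ Red.
(1): urn matches cable: urn ∉ Red.
Suppose plug ∈ South: no assignment then satisfies all the clues, so plug ∉ South.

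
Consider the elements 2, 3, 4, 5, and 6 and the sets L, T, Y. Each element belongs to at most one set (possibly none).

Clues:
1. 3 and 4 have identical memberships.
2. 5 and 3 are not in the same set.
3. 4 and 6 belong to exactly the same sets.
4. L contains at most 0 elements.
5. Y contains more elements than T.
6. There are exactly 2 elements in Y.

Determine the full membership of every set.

L = {}; T = {}; Y = {2, 5}

(4): L already has 0, so the rest are out.
Suppose 2 ∈ T: no assignment then satisfies all the clues, so 2 ∉ T.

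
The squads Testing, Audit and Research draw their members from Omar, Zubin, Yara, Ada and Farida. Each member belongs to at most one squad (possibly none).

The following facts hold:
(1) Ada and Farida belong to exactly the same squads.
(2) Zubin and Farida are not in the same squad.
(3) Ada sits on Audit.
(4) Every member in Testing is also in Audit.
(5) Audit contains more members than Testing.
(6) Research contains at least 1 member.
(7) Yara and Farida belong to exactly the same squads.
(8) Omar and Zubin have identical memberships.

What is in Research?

Research = {Omar, Zubin}

From (3): Ada ∈ Audit.
(1): Farida matches Ada: Farida ∉ Testing.
(1): Farida matches Ada: Farida ∈ Audit.
(2): Zubin ∉ Audit.
(4) contrapositive: Zubin ∉ Testing.
(7): Yara matches Farida: Yara ∉ Testing.
(7): Yara matches Farida: Yara ∈ Audit.
(8): Omar matches Zubin: Omar ∉ Testing.
(8): Omar matches Zubin: Omar ∉ Audit.
Suppose Omar ∉ Research: no assignment then satisfies all the clues, so Omar ∈ Research.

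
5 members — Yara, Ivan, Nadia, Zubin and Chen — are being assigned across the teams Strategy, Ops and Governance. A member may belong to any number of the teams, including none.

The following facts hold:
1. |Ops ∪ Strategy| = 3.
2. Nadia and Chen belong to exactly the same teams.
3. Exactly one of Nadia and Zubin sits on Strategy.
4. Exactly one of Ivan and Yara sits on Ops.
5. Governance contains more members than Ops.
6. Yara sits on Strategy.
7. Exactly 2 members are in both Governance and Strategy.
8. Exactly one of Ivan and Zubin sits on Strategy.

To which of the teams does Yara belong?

Yara: Governance, Strategy

From (6): Yara ∈ Strategy.
Suppose Yara ∈ Ops: no assignment then satisfies all the clues, so Yara ∉ Ops.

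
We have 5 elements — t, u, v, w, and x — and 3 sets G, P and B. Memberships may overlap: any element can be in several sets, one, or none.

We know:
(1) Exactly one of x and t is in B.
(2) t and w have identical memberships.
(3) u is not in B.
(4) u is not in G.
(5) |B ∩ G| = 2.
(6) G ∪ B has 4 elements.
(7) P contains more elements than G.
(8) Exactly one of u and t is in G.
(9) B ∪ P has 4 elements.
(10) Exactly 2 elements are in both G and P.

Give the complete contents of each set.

G = {t, w, x}; P = {t, u, v, w}; B = {t, v, w}

From (3): u ∉ B.
From (4): u ∉ G.
(8) (exactly one): t ∈ G.
(2): w matches t: w ∈ G.
Suppose t ∉ P: no assignment then satisfies all the clues, so t ∈ P.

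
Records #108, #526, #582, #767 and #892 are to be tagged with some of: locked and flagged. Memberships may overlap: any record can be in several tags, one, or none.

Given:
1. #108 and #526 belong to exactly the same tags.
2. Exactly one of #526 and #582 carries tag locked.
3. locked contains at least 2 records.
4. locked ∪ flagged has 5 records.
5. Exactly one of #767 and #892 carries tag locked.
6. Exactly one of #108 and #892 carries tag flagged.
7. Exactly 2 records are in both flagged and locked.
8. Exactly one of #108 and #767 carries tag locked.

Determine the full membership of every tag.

locked = {#108, #526, #892}; flagged = {#108, #526, #582, #767}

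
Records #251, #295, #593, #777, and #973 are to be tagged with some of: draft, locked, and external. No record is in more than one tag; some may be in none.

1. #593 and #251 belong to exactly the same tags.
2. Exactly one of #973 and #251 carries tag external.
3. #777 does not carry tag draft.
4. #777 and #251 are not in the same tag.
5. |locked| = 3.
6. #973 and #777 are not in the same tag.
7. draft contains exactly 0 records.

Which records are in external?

From (3): #777 ∉ draft.
(7): draft already has 0, so the rest are out.
Suppose #251 ∈ external: no assignment then satisfies all the clues, so #251 ∉ external.

external = {#973}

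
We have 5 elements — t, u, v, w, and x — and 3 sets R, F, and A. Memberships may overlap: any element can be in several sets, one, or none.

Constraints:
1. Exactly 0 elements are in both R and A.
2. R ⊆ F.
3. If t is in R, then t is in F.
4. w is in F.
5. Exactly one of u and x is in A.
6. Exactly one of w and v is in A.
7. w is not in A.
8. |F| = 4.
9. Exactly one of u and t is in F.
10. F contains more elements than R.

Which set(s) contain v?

v: A, F

From (4): w ∈ F.
From (7): w ∉ A.
(6) (exactly one): v ∈ A.
Suppose v ∈ R: no assignment then satisfies all the clues, so v ∉ R.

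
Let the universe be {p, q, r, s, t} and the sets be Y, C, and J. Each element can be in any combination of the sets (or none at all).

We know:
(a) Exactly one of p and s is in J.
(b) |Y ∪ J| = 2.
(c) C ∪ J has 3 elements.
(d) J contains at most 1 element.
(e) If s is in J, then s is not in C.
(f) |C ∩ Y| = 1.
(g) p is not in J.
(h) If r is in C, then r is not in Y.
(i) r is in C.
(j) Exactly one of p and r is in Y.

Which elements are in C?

C = {p, r}

From (g): p ∉ J.
From (i): r ∈ C.
(a) (exactly one): s ∈ J.
(d): J already has 1, so the rest are out.
(e): s ∉ C.
(h): r ∉ Y.
(j) (exactly one): p ∈ Y.
Suppose p ∉ C: no assignment then satisfies all the clues, so p ∈ C.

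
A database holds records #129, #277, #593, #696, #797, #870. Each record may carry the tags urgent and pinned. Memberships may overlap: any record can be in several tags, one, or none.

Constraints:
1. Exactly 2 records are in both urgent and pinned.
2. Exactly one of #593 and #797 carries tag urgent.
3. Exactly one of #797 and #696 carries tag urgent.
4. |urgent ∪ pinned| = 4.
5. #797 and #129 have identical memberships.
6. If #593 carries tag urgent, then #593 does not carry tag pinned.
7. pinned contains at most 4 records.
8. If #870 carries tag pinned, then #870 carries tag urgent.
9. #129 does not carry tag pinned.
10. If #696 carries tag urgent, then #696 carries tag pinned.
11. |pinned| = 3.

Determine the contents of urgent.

urgent = {#593, #696, #870}

From (9): #129 ∉ pinned.
(5): #797 matches #129: #797 ∉ pinned.
Suppose #129 ∈ urgent: no assignment then satisfies all the clues, so #129 ∉ urgent.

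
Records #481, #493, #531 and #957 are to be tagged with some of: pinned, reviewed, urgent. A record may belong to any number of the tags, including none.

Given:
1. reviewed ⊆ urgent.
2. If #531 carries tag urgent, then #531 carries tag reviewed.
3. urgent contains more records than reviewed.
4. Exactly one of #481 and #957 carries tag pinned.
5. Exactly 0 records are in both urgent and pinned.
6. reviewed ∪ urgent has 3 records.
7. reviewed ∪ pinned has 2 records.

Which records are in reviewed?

reviewed = {#531}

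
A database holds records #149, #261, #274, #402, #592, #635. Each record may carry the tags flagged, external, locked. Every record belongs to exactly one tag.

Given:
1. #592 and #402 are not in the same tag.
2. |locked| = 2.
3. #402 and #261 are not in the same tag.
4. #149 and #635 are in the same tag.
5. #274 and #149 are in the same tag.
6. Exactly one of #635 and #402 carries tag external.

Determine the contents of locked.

locked = {#261, #592}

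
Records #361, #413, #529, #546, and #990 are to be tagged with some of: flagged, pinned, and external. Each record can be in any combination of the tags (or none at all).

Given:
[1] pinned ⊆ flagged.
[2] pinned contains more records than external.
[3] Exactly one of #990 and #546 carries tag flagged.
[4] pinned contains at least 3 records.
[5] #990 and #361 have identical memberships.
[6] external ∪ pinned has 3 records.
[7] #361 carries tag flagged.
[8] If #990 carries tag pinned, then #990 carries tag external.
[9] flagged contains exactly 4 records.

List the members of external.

external = {#361, #990}

From (7): #361 ∈ flagged.
(5): #990 matches #361: #990 ∈ flagged.
(3) (exactly one): #546 ∉ flagged.
(9): only 4 candidates remain for flagged, so all are in.
(1) contrapositive: #546 ∉ pinned.
Suppose #361 ∉ external: no assignment then satisfies all the clues, so #361 ∈ external.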